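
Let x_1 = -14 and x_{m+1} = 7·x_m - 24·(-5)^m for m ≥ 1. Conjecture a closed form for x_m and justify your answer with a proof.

Computing the first terms: x_1 = -14, x_2 = 22, x_3 = -446. This suggests x_m = 2(-5)^m - 4·7^(m - 1).
When m = 1: the formula gives -14 = -14 = x_1.
Inductive step: assume the claim holds for m = i, so x_i = 2(-5)^i - 4·7^(i - 1).
Then x_{i+1} = 7·x_i - 24·(-5)^i = 7·(2(-5)^i - 4·7^(i - 1)) - 24·(-5)^i = 2(-5)^(i + 1) - 4·7^i = 2(-5)^(i+1) - 4·7^((i+1) - 1),
which is the claimed formula at m = i+1.
Hence, by induction on m, the claim holds for every m ≥ 1.

x_m = 2(-5)^m - 4·7^(m - 1)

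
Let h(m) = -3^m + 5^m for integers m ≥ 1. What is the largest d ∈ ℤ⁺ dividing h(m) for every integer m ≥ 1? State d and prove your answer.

Computing the first values: h(1) = 2 and h(2) = 16; gcd(2, 16) = 2, so d ≤ 2.
We prove 2 | -3^m + 5^m for all m ≥ 1 by induction on m.
For the base case m = 1: h(1) = 2 = 2·(1), so 2 | h(1).
Suppose the result is true for m = i, i.e. 2 | h(i). Then
5^{i+1} − 3^{i+1} = 5·5^i − 3·3^i = 5·(5^i − 3^i) + (2)·3^i. The first term is divisible by 2 by the inductive hypothesis, and the second term (2)·3^i is divisible by 2 since 2 | 2. Hence 2 | h(i+1).
By induction, the statement is established for all m ≥ 1.
Therefore the largest such d is 2.

d = 2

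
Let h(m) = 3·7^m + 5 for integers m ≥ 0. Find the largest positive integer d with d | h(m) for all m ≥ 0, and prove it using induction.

d = 2

Computing the first values: h(0) = 8 and h(1) = 26; gcd(8, 26) = 2, so d ≤ 2.
We prove 2 | 3·7^m + 5 for all m ≥ 0 by induction on m.
For the base case m = 0: h(0) = 8 = 2·(4), so 2 | h(0).
Suppose the result is true for m = p, i.e. 2 | h(p). Then
h(p+1) = 3·7^(p+1) + 5 = 7·(3·7^p + 5) - 30 = 7·h(p) - 30. The first term is divisible by 2 by the inductive hypothesis, and -30 is divisible by 2. Hence 2 | h(p+1).
By induction, the statement is established for all m ≥ 0.
Therefore the largest such d is 2.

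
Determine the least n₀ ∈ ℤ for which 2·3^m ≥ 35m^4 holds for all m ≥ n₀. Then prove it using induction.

At m = 11: 354294 < 512435, so the inequality fails and n₀ ≥ 12. We prove 2·3^m ≥ 35m^4 for all m ≥ 12.
Base case (m = 12): 2·3^m = 1062882 and 35m^4 = 725760, so 1062882 ≥ 725760.
Inductive step: suppose the statement holds for some r ≥ 12, so 2·3^r ≥ 35r^4.
Then 2·3^(r + 1) = 3·(2·3^r) ≥ 3·(35r^4).
Also, for r ≥ 12 we have 3·(35r^4) ≥ 35(r+1)^4, since 3 ≥ (1 + 1/r)^4 for all r ≥ 12.
Combining, 2·3^(r + 1) ≥ 35(r+1)^4.
Hence, by induction on m, the claim holds for every m ≥ 12.
Hence the smallest such n₀ is 12.

n₀ = 12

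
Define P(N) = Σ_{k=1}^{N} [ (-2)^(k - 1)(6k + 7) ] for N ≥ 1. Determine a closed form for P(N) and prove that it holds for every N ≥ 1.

We claim P(N) = -(-2)^N(2N + 3) + 3 for all N ≥ 1.
Base case (N = 1): P(1) = 13, and the closed form gives 13. They agree.
For the inductive step, assume it holds for an arbitrary k ≥ 1, so P(k) = -(-2)^k(2k + 3) + 3.
Then P(k+1) = P(k) + ((-2)^k(6k + 13)) = (-(-2)^k(2k + 3) + 3) + ((-2)^k(6k + 13)).
Simplifying, P(k+1) = 4(-2)^k·k + 10(-2)^k + 3 = -(-2)^(k+1)(2(k+1) + 3) + 3,
which is the closed form with N = k+1.
By the principle of mathematical induction, the result holds for all N ≥ 1.

P(N) = -(-2)^N(2N + 3) + 3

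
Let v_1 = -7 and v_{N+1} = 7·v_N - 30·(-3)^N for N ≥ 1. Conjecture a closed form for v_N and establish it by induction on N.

Computing the first terms: v_1 = -7, v_2 = 41, v_3 = 17. This suggests v_N = -(-3)^(N + 1) + 2·7^(N - 1).
When N = 1: the formula gives -7 = -7 = v_1.
Inductive step: assume the claim holds for N = k, so v_k = -(-3)^(k + 1) + 2·7^(k - 1).
Then v_{k+1} = 7·v_k - 30·(-3)^k = 7·(-(-3)^(k + 1) + 2·7^(k - 1)) - 30·(-3)^k = -(-3)^(k + 2) + 2·7^k = -(-3)^((k+1) + 1) + 2·7^((k+1) - 1),
which is the claimed formula at N = k+1.
Hence, by induction on N, the claim holds for every N ≥ 1.

v_N = -(-3)^(N + 1) + 2·7^(N - 1)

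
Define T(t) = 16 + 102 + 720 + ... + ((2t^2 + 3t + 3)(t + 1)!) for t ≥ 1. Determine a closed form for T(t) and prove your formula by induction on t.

We claim T(t) = (2t + 1)(t + 2)! - 2 for all t ≥ 1.
When t = 1: T(1) = 16, and the closed form gives 16. They agree.
For the inductive step, assume it holds for an arbitrary m ≥ 1, so T(m) = (2m + 1)(m + 2)! - 2.
Then T(m+1) = T(m) + ((2m^2 + 7m + 8)(m + 2)!) = ((2m + 1)(m + 2)! - 2) + ((2m^2 + 7m + 8)(m + 2)!).
Simplifying, T(m+1) = (2(m+1) + 1)((m+1) + 2)! - 2,
which is the closed form with t = m+1.
By the principle of mathematical induction, the result holds for all t ≥ 1.

T(t) = (2t + 1)(t + 2)! - 2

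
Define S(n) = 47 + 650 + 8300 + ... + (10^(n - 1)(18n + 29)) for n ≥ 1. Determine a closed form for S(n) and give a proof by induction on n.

We claim S(n) = 10^n(2n + 3) - 3 for all n ≥ 1.
Base case (n = 1): S(1) = 47, and the closed form gives 47. They agree.
For the inductive step, assume it holds for an arbitrary j ≥ 1, so S(j) = 10^j(2j + 3) - 3.
Then S(j+1) = S(j) + (10^j(18j + 47)) = (10^j(2j + 3) - 3) + (10^j(18j + 47)).
Simplifying, S(j+1) = 20·10^j·j + 50·10^j - 3 = 10^(j+1)(2(j+1) + 3) - 3,
which is the closed form with n = j+1.
By induction, the statement is established for all n ≥ 1.

S(n) = 10^n(2n + 3) - 3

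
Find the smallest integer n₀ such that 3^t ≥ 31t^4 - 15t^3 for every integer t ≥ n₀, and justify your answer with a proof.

At t = 12: 531441 < 616896, so the inequality fails and n₀ ≥ 13. We prove 3^t ≥ 31t^4 - 15t^3 for all t ≥ 13.
When t = 13: 3^t = 1594323 and 31t^4 - 15t^3 = 852436, so 1594323 ≥ 852436.
Inductive step: assume the claim holds for t = m, so 3^m ≥ 31m^4 - 15m^3.
Then 3^(m + 1) = 3·(3^m) ≥ 3·(31m^4 - 15m^3).
Also, for m ≥ 13 we have 3·(31m^4 - 15m^3) ≥ 31(m+1)^4 - 15(m+1)^3, since 3·(31m^4 - 15m^3) − (31(m+1)^4 - 15(m+1)^3) = 62m^4 - 154m^3 - 141m^2 - 79m - 16, which is nonnegative for all m ≥ 13.
Combining, 3^(m + 1) ≥ 31(m+1)^4 - 15(m+1)^3.
By induction, the statement is established for all t ≥ 13.
Hence the smallest such n₀ is 13.

n₀ = 13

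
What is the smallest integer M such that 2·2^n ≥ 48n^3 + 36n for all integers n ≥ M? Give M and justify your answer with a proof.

M = 17

At n = 16: 131072 < 197184, so the inequality fails and M ≥ 17. We prove 2·2^n ≥ 48n^3 + 36n for all n ≥ 17.
Base step (n = 17): 2·2^n = 262144 and 48n^3 + 36n = 236436, so 262144 ≥ 236436.
Inductive step: suppose the statement holds for some r ≥ 17, so 2·2^r ≥ 48r^3 + 36r.
Then 2·2^(r + 1) = 2·(2·2^r) ≥ 2·(48r^3 + 36r).
Also, for r ≥ 17 we have 2·(48r^3 + 36r) ≥ 48(r+1)^3 + 36(r+1), since 2·(48r^3 + 36r) − (48(r+1)^3 + 36(r+1)) = 48r^3 - 144r^2 - 108r - 84, which is nonnegative for all r ≥ 17.
Combining, 2·2^(r + 1) ≥ 48(r+1)^3 + 36(r+1).
By induction, the statement is established for all n ≥ 17.
Hence the smallest such M is 17.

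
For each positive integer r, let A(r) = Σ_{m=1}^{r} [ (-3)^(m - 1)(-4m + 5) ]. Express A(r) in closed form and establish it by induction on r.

We claim A(r) = (-3)^r(r - 1) + 1 for all r ≥ 1.
For the base case r = 1: A(1) = 1, and the closed form gives 1. They agree.
Inductive step: suppose the statement holds for some m ≥ 1, so A(m) = (-3)^m(m - 1) + 1.
Then A(m+1) = A(m) + ((-3)^m(-4m + 1)) = ((-3)^m(m - 1) + 1) + ((-3)^m(-4m + 1)).
Simplifying, A(m+1) = (-3)^(m + 1)m + 1 = (-3)^(m+1)((m+1) - 1) + 1,
which is the closed form with r = m+1.
Hence, by induction on r, the claim holds for every r ≥ 1.

A(r) = (-3)^r(r - 1) + 1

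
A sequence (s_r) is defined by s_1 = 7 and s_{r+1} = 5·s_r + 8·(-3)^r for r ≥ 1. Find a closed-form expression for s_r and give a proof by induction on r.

Computing the first terms: s_1 = 7, s_2 = 11, s_3 = 127. This suggests s_r = -(-3)^r + 4·5^(r - 1).
Base case (r = 1): the formula gives 7 = 7 = s_1.
For the inductive step, assume it holds for an arbitrary j ≥ 1, so s_j = -(-3)^j + 4·5^(j - 1).
Then s_{j+1} = 5·s_j + 8·(-3)^j = 5·(-(-3)^j + 4·5^(j - 1)) + 8·(-3)^j = -(-3)^(j + 1) + 4·5^j = -(-3)^(j+1) + 4·5^((j+1) - 1),
which is the claimed formula at r = j+1.
This completes the induction.

s_r = -(-3)^r + 4·5^(r - 1)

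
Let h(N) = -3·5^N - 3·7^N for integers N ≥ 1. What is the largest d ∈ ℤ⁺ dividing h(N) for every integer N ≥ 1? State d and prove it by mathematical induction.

Computing the first values: h(1) = -36 and h(2) = -222; gcd(-36, -222) = 6, so d ≤ 6.
We prove 6 | -3·5^N - 3·7^N for all N ≥ 1 by induction on N.
Base step (N = 1): h(1) = -36 = 6·(-6), so 6 | h(1).
Suppose the result is true for N = p, i.e. 6 | h(p). Then
h(p+1) − 7·h(p) = (-3·5^(p+1) - 3·7^(p+1)) − 7·(-3·5^p - 3·7^p) = (-3)·5^p·(5 − 7) = (6)·5^p. Since 6 | h(p) by the inductive hypothesis, 6 | 7·h(p); and 6 | 6 since 6 = 6·1. Therefore 6 | h(p+1).
By the principle of mathematical induction, the result holds for all N ≥ 1.
Therefore the largest such d is 6.

d = 6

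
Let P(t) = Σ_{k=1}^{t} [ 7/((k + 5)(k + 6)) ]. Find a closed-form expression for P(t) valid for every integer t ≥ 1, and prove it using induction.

P(t) = 7t/(6(t + 6))

We claim P(t) = 7t/(6(t + 6)) for all t ≥ 1.
Base step (t = 1): P(1) = 1/6, and the closed form gives 1/6. They agree.
Suppose the result is true for t = k, so P(k) = 7k/(6(k + 6)).
Then P(k+1) = P(k) + (7/((k + 6)(k + 7))) = (7k/(6(k + 6))) + (7/((k + 6)(k + 7))).
Simplifying, P(k+1) = 7(k + 1)/(6(k + 7)) = 7(k+1)/(6((k+1) + 6)),
which is the closed form with t = k+1.
By induction, the statement is established for all t ≥ 1.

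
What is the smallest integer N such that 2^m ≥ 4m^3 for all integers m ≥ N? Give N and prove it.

N = 14

At m = 13: 8192 < 8788, so the inequality fails and N ≥ 14. We prove 2^m ≥ 4m^3 for all m ≥ 14.
When m = 14: 2^m = 16384 and 4m^3 = 10976, so 16384 ≥ 10976.
Inductive step: assume the claim holds for m = p, so 2^p ≥ 4p^3.
Then 2^(p + 1) = 2·(2^p) ≥ 2·(4p^3).
Also, for p ≥ 14 we have 2·(4p^3) ≥ 4(p+1)^3, since 2 ≥ (1 + 1/p)^3 for all p ≥ 14.
Combining, 2^(p + 1) ≥ 4(p+1)^3.
Hence, by induction on m, the claim holds for every m ≥ 14.
Hence the smallest such N is 14.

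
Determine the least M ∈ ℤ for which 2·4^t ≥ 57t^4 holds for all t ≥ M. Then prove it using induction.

M = 9

At t = 8: 131072 < 233472, so the inequality fails and M ≥ 9. We prove 2·4^t ≥ 57t^4 for all t ≥ 9.
Base case (t = 9): 2·4^t = 524288 and 57t^4 = 373977, so 524288 ≥ 373977.
For the inductive step, assume it holds for an arbitrary m ≥ 9, so 2·4^m ≥ 57m^4.
Then 2·4^(m + 1) = 4·(2·4^m) ≥ 4·(57m^4).
Also, for m ≥ 9 we have 4·(57m^4) ≥ 57(m+1)^4, since 4 ≥ (1 + 1/m)^4 for all m ≥ 9.
Combining, 2·4^(m + 1) ≥ 57(m+1)^4.
Hence, by induction on t, the claim holds for every t ≥ 9.
Hence the smallest such M is 9.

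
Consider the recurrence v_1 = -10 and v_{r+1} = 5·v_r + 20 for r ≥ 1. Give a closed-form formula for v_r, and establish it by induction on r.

Computing the first terms: v_1 = -10, v_2 = -30, v_3 = -130. This suggests v_r = -5^r - 5.
Base step (r = 1): the formula gives -10 = -10 = v_1.
For the inductive step, assume it holds for an arbitrary m ≥ 1, so v_m = -5^m - 5.
Then v_{m+1} = 5·v_m + 20 = 5·(-5^m - 5) + 20 = -5^(m + 1) - 5,
which is the claimed formula at r = m+1.
This completes the induction.

v_r = -5^r - 5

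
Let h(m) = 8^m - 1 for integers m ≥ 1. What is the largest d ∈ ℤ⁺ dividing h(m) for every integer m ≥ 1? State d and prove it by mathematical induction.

Computing the first values: h(1) = 7 and h(2) = 63; gcd(7, 63) = 7, so d ≤ 7.
We prove 7 | 8^m - 1 for all m ≥ 1 by induction on m.
When m = 1: h(1) = 7 = 7·(1), so 7 | h(1).
Inductive step: assume the claim holds for m = i, i.e. 7 | h(i). Then
8^{i+1} − 1^{i+1} = 8·8^i − 1·1^i = 8·(8^i − 1^i) + (7)·1^i. The first term is divisible by 7 by the inductive hypothesis, and the second term (7)·1^i is divisible by 7 since 7 | 7. Hence 7 | h(i+1).
By the principle of mathematical induction, the result holds for all m ≥ 1.
Therefore the largest such d is 7.

d = 7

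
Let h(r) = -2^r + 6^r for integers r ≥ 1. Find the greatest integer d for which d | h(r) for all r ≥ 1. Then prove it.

d = 4

Computing the first values: h(1) = 4 and h(2) = 32; gcd(4, 32) = 4, so d ≤ 4.
We prove 4 | -2^r + 6^r for all r ≥ 1 by induction on r.
For the base case r = 1: h(1) = 4 = 4·(1), so 4 | h(1).
Inductive step: assume the claim holds for r = m, i.e. 4 | h(m). Then
6^{m+1} − 2^{m+1} = 6·6^m − 2·2^m = 6·(6^m − 2^m) + (4)·2^m. The first term is divisible by 4 by the inductive hypothesis, and the second term (4)·2^m is divisible by 4 since 4 | 4. Hence 4 | h(m+1).
Hence, by induction on r, the claim holds for every r ≥ 1.
Therefore the largest such d is 4.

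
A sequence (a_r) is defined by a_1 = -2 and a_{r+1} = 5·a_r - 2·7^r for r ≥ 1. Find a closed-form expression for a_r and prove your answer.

Computing the first terms: a_1 = -2, a_2 = -24, a_3 = -218. This suggests a_r = 5^r - 7^r.
Base case (r = 1): the formula gives -2 = -2 = a_1.
For the inductive step, assume it holds for an arbitrary j ≥ 1, so a_j = 5^j - 7^j.
Then a_{j+1} = 5·a_j - 2·7^j = 5·(5^j - 7^j) - 2·7^j = 5^(j + 1) - 7^(j + 1),
which is the claimed formula at r = j+1.
Hence, by induction on r, the claim holds for every r ≥ 1.

a_r = 5^r - 7^r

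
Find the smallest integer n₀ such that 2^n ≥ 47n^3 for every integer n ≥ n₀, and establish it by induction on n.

At n = 18: 262144 < 274104, so the inequality fails and n₀ ≥ 19. We prove 2^n ≥ 47n^3 for all n ≥ 19.
Base step (n = 19): 2^n = 524288 and 47n^3 = 322373, so 524288 ≥ 322373.
Suppose the result is true for n = k, so 2^k ≥ 47k^3.
Then 2^(k + 1) = 2·(2^k) ≥ 2·(47k^3).
Also, for k ≥ 19 we have 2·(47k^3) ≥ 47(k+1)^3, since 2 ≥ (1 + 1/k)^3 for all k ≥ 19.
Combining, 2^(k + 1) ≥ 47(k+1)^3.
Hence, by induction on n, the claim holds for every n ≥ 19.
Hence the smallest such n₀ is 19.

n₀ = 19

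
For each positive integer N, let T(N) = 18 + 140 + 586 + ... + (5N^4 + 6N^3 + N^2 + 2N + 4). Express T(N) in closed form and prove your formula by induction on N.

We claim T(N) = N(N^4 + 4N^3 + 5N^2 + 3N + 5) for all N ≥ 1.
When N = 1: T(1) = 18, and the closed form gives 18. They agree.
For the inductive step, assume it holds for an arbitrary i ≥ 1, so T(i) = i(i^4 + 4i^3 + 5i^2 + 3i + 5).
Then T(i+1) = T(i) + (5i^4 + 26i^3 + 49i^2 + 42i + 18) = (i(i^4 + 4i^3 + 5i^2 + 3i + 5)) + (5i^4 + 26i^3 + 49i^2 + 42i + 18).
Simplifying, T(i+1) = (i + 1)(i^4 + 8i^3 + 23i^2 + 29i + 18) = (i+1)((i+1)^4 + 4(i+1)^3 + 5(i+1)^2 + 3(i+1) + 5),
which is the closed form with N = i+1.
Hence, by induction on N, the claim holds for every N ≥ 1.

T(N) = N(N^4 + 4N^3 + 5N^2 + 3N + 5)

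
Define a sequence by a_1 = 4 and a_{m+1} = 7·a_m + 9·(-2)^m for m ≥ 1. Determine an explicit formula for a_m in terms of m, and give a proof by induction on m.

Computing the first terms: a_1 = 4, a_2 = 10, a_3 = 106. This suggests a_m = -(-2)^m + 2·7^(m - 1).
Base step (m = 1): the formula gives 4 = 4 = a_1.
Suppose the result is true for m = p, so a_p = -(-2)^p + 2·7^(p - 1).
Then a_{p+1} = 7·a_p + 9·(-2)^p = 7·(-(-2)^p + 2·7^(p - 1)) + 9·(-2)^p = -(-2)^(p + 1) + 2·7^p = -(-2)^(p+1) + 2·7^((p+1) - 1),
which is the claimed formula at m = p+1.
Hence, by induction on m, the claim holds for every m ≥ 1.

a_m = -(-2)^m + 2·7^(m - 1)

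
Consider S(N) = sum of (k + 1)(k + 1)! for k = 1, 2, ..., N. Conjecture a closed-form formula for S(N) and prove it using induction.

We claim S(N) = (N + 2)! - 2 for all N ≥ 1.
Base step (N = 1): S(1) = 4, and the closed form gives 4. They agree.
Suppose the result is true for N = k, so S(k) = (k + 2)! - 2.
Then S(k+1) = S(k) + ((k + 2)(k + 2)!) = ((k + 2)! - 2) + ((k + 2)(k + 2)!).
Simplifying, S(k+1) = ((k+1) + 2)! - 2,
which is the closed form with N = k+1.
By the principle of mathematical induction, the result holds for all N ≥ 1.

S(N) = (N + 2)! - 2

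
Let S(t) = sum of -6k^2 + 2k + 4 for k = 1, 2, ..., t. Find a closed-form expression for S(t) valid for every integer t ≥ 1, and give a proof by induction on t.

S(t) = -2t(t - 1)(t + 2)

We claim S(t) = -2t(t - 1)(t + 2) for all t ≥ 1.
For the base case t = 1: S(1) = 0, and the closed form gives 0. They agree.
Inductive step: assume the claim holds for t = k, so S(k) = 2k(-k^2 - k + 2).
Then S(k+1) = S(k) + (2k(-3k - 5)) = (2k(-k^2 - k + 2)) + (2k(-3k - 5)).
Simplifying, S(k+1) = -2k(k + 1)(k + 3) = -2(k+1)((k+1) - 1)((k+1) + 2),
which is the closed form with t = k+1.
By induction, the statement is established for all t ≥ 1.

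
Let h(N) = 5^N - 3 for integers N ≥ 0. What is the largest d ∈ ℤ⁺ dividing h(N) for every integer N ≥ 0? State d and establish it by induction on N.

d = 2

Computing the first values: h(0) = -2 and h(1) = 2; gcd(-2, 2) = 2, so d ≤ 2.
We prove 2 | 5^N - 3 for all N ≥ 0 by induction on N.
When N = 0: h(0) = -2 = 2·(-1), so 2 | h(0).
Inductive step: suppose the statement holds for some j ≥ 0, i.e. 2 | h(j). Then
h(j+1) = 5^(j+1) - 3 = 5·(5^j - 3) + 12 = 5·h(j) + 12. The first term is divisible by 2 by the inductive hypothesis, and 12 is divisible by 2. Hence 2 | h(j+1).
This completes the induction.
Therefore the largest such d is 2.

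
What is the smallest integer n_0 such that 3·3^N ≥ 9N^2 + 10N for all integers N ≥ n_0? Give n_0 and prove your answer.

At N = 3: 81 < 111, so the inequality fails and n_0 ≥ 4. We prove 3·3^N ≥ 9N^2 + 10N for all N ≥ 4.
Base step (N = 4): 3·3^N = 243 and 9N^2 + 10N = 184, so 243 ≥ 184.
Inductive step: suppose the statement holds for some j ≥ 4, so 3·3^j ≥ 9j^2 + 10j.
Then 3·3^(j + 1) = 3·(3·3^j) ≥ 3·(9j^2 + 10j).
Also, for j ≥ 4 we have 3·(9j^2 + 10j) ≥ 9(j+1)^2 + 10(j+1), since 3·(9j^2 + 10j) − (9(j+1)^2 + 10(j+1)) = 18j^2 + 2j - 19, which is nonnegative for all j ≥ 4.
Combining, 3·3^(j + 1) ≥ 9(j+1)^2 + 10(j+1).
By induction, the statement is established for all N ≥ 4.
Hence the smallest such n_0 is 4.

n_0 = 4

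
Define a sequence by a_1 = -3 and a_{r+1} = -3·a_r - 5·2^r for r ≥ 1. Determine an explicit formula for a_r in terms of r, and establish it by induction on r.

a_r = -(-3)^(r - 1) - 2^r

Computing the first terms: a_1 = -3, a_2 = -1, a_3 = -17. This suggests a_r = -(-3)^(r - 1) - 2^r.
Base step (r = 1): the formula gives -3 = -3 = a_1.
For the inductive step, assume it holds for an arbitrary m ≥ 1, so a_m = -(-3)^(m - 1) - 2^m.
Then a_{m+1} = -3·a_m - 5·2^m = -3·(-(-3)^(m - 1) - 2^m) - 5·2^m = -(-3)^m - 2^(m + 1) = -(-3)^((m+1) - 1) - 2^(m+1),
which is the claimed formula at r = m+1.
By induction, the statement is established for all r ≥ 1.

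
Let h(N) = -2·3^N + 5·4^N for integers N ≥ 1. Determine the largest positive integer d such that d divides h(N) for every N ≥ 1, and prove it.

d = 2

Computing the first values: h(1) = 14 and h(2) = 62; gcd(14, 62) = 2, so d ≤ 2.
We prove 2 | -2·3^N + 5·4^N for all N ≥ 1 by induction on N.
When N = 1: h(1) = 14 = 2·(7), so 2 | h(1).
Inductive step: assume the claim holds for N = j, i.e. 2 | h(j). Then
h(j+1) − 4·h(j) = (-2·3^(j+1) + 5·4^(j+1)) − 4·(-2·3^j + 5·4^j) = (-2)·3^j·(3 − 4) = (2)·3^j. Since 2 | h(j) by the inductive hypothesis, 2 | 4·h(j); and 2 | 2 since 2 = 2·1. Therefore 2 | h(j+1).
By induction, the statement is established for all N ≥ 1.
Therefore the largest such d is 2.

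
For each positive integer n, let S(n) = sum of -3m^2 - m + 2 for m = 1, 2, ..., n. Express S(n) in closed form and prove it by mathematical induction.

We claim S(n) = -n(n^2 + 2n - 1) for all n ≥ 1.
When n = 1: S(1) = -2, and the closed form gives -2. They agree.
For the inductive step, assume it holds for an arbitrary m ≥ 1, so S(m) = m(-m^2 - 2m + 1).
Then S(m+1) = S(m) + (-m - 3(m + 1)^2 + 1) = (m(-m^2 - 2m + 1)) + (-m - 3(m + 1)^2 + 1).
Simplifying, S(m+1) = -(m + 1)(m^2 + 4m + 2) = -(m+1)((m+1)^2 + 2(m+1) - 1),
which is the closed form with n = m+1.
This completes the induction.

S(n) = -n(n^2 + 2n - 1)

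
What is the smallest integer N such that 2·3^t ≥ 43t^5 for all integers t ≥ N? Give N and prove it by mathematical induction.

N = 16

At t = 15: 28697814 < 32653125, so the inequality fails and N ≥ 16. We prove 2·3^t ≥ 43t^5 for all t ≥ 16.
Base step (t = 16): 2·3^t = 86093442 and 43t^5 = 45088768, so 86093442 ≥ 45088768.
Suppose the result is true for t = p, so 2·3^p ≥ 43p^5.
Then 2·3^(p + 1) = 3·(2·3^p) ≥ 3·(43p^5).
Also, for p ≥ 16 we have 3·(43p^5) ≥ 43(p+1)^5, since 3 ≥ (1 + 1/p)^5 for all p ≥ 16.
Combining, 2·3^(p + 1) ≥ 43(p+1)^5.
By induction, the statement is established for all t ≥ 16.
Hence the smallest such N is 16.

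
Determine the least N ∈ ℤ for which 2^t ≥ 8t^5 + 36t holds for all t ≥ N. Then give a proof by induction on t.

N = 27

At t = 26: 67108864 < 95051944, so the inequality fails and N ≥ 27. We prove 2^t ≥ 8t^5 + 36t for all t ≥ 27.
For the base case t = 27: 2^t = 134217728 and 8t^5 + 36t = 114792228, so 134217728 ≥ 114792228.
Suppose the result is true for t = r, so 2^r ≥ 8r^5 + 36r.
Then 2^(r + 1) = 2·(2^r) ≥ 2·(8r^5 + 36r).
Also, for r ≥ 27 we have 2·(8r^5 + 36r) ≥ 8(r+1)^5 + 36(r+1), since 2·(8r^5 + 36r) − (8(r+1)^5 + 36(r+1)) = 8r^5 - 40r^4 - 80r^3 - 80r^2 - 4r - 44, which is nonnegative for all r ≥ 27.
Combining, 2^(r + 1) ≥ 8(r+1)^5 + 36(r+1).
This completes the induction.
Hence the smallest such N is 27.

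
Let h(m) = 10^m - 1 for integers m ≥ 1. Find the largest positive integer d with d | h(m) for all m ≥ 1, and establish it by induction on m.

Computing the first values: h(1) = 9 and h(2) = 99; gcd(9, 99) = 9, so d ≤ 9.
We prove 9 | 10^m - 1 for all m ≥ 1 by induction on m.
Base step (m = 1): h(1) = 9 = 9·(1), so 9 | h(1).
Inductive step: assume the claim holds for m = r, i.e. 9 | h(r). Then
10^{r+1} − 1^{r+1} = 10·10^r − 1·1^r = 10·(10^r − 1^r) + (9)·1^r. The first term is divisible by 9 by the inductive hypothesis, and the second term (9)·1^r is divisible by 9 since 9 | 9. Hence 9 | h(r+1).
By induction, the statement is established for all m ≥ 1.
Therefore the largest such d is 9.

d = 9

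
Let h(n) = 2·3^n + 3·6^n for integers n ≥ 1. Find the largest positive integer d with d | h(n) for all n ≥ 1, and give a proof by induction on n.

d = 6

Computing the first values: h(1) = 24 and h(2) = 126; gcd(24, 126) = 6, so d ≤ 6.
We prove 6 | 2·3^n + 3·6^n for all n ≥ 1 by induction on n.
For the base case n = 1: h(1) = 24 = 6·(4), so 6 | h(1).
Inductive step: assume the claim holds for n = r, i.e. 6 | h(r). Then
h(r+1) − 6·h(r) = (2·3^(r+1) + 3·6^(r+1)) − 6·(2·3^r + 3·6^r) = (2)·3^r·(3 − 6) = (-6)·3^r. Since 6 | h(r) by the inductive hypothesis, 6 | 6·h(r); and 6 | -6 since -6 = 6·-1. Therefore 6 | h(r+1).
By induction, the statement is established for all n ≥ 1.
Therefore the largest such d is 6.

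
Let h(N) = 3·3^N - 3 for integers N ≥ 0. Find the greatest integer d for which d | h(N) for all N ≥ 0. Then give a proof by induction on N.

d = 6

Computing the first values: h(0) = 0 and h(1) = 6; gcd(0, 6) = 6, so d ≤ 6.
We prove 6 | 3·3^N - 3 for all N ≥ 0 by induction on N.
Base case (N = 0): h(0) = 0 = 6·(0), so 6 | h(0).
Suppose the result is true for N = m, i.e. 6 | h(m). Then
h(m+1) = 3·3^(m+1) - 3 = 3·(3·3^m - 3) + 6 = 3·h(m) + 6. The first term is divisible by 6 by the inductive hypothesis, and 6 is divisible by 6. Hence 6 | h(m+1).
By the principle of mathematical induction, the result holds for all N ≥ 0.
Therefore the largest such d is 6.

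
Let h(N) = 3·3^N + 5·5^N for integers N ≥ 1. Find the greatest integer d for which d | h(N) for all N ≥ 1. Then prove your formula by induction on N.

d = 2

Computing the first values: h(1) = 34 and h(2) = 152; gcd(34, 152) = 2, so d ≤ 2.
We prove 2 | 3·3^N + 5·5^N for all N ≥ 1 by induction on N.
Base step (N = 1): h(1) = 34 = 2·(17), so 2 | h(1).
Suppose the result is true for N = r, i.e. 2 | h(r). Then
h(r+1) − 5·h(r) = (3·3^(r+1) + 5·5^(r+1)) − 5·(3·3^r + 5·5^r) = (3)·3^r·(3 − 5) = (-6)·3^r. Since 2 | h(r) by the inductive hypothesis, 2 | 5·h(r); and 2 | -6 since -6 = 2·-3. Therefore 2 | h(r+1).
This completes the induction.
Therefore the largest such d is 2.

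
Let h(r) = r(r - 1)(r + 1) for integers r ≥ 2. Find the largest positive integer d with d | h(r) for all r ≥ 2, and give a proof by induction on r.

d = 6

Computing the first values: h(2) = 6 and h(3) = 24; gcd(6, 24) = 6, so d ≤ 6.
We prove 6 | r(r - 1)(r + 1) for all r ≥ 2 by induction on r.
When r = 2: h(2) = 6 = 6·(1), so 6 | h(2).
Inductive step: assume the claim holds for r = i, i.e. 6 | h(i). Then
h(i+1) − h(i) = i·(i+1)·(i+2) − (i-1)·i·(i+1) = i·(i+1)·[(i+2) − (i-1)] = 3·i·(i+1). The product of 2 consecutive integers is divisible by (2)! = 2, so h(i+1) − h(i) is divisible by 3·2 = 6. By the inductive hypothesis 6 | h(i), hence 6 | h(i+1).
Hence, by induction on r, the claim holds for every r ≥ 2.
Therefore the largest such d is 6.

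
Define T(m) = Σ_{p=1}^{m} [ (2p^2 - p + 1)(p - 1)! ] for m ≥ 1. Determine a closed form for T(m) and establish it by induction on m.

T(m) = (2m + 1)m! - 1

We claim T(m) = (2m + 1)m! - 1 for all m ≥ 1.
Base case (m = 1): T(1) = 2, and the closed form gives 2. They agree.
Inductive step: suppose the statement holds for some p ≥ 1, so T(p) = (2p + 1)p! - 1.
Then T(p+1) = T(p) + ((2p^2 + 3p + 2)p!) = ((2p + 1)p! - 1) + ((2p^2 + 3p + 2)p!).
Simplifying, T(p+1) = (2(p+1) + 1)(p+1)! - 1,
which is the closed form with m = p+1.
By the principle of mathematical induction, the result holds for all m ≥ 1.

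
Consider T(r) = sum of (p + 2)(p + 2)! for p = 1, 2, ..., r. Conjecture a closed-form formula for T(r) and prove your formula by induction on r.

We claim T(r) = (r + 3)! - 6 for all r ≥ 1.
Base case (r = 1): T(1) = 18, and the closed form gives 18. They agree.
Inductive step: suppose the statement holds for some p ≥ 1, so T(p) = (p + 3)! - 6.
Then T(p+1) = T(p) + ((p + 3)(p + 3)!) = ((p + 3)! - 6) + ((p + 3)(p + 3)!).
Simplifying, T(p+1) = ((p+1) + 3)! - 6,
which is the closed form with r = p+1.
By the principle of mathematical induction, the result holds for all r ≥ 1.

T(r) = (r + 3)! - 6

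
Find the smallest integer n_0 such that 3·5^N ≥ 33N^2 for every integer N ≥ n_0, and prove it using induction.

n_0 = 3

At N = 2: 75 < 132, so the inequality fails and n_0 ≥ 3. We prove 3·5^N ≥ 33N^2 for all N ≥ 3.
For the base case N = 3: 3·5^N = 375 and 33N^2 = 297, so 375 ≥ 297.
For the inductive step, assume it holds for an arbitrary r ≥ 3, so 3·5^r ≥ 33r^2.
Then 3·5^(r + 1) = 5·(3·5^r) ≥ 5·(33r^2).
Also, for r ≥ 3 we have 5·(33r^2) ≥ 33(r+1)^2, since 5 ≥ (1 + 1/r)^2 for all r ≥ 3.
Combining, 3·5^(r + 1) ≥ 33(r+1)^2.
This completes the induction.
Hence the smallest such n_0 is 3.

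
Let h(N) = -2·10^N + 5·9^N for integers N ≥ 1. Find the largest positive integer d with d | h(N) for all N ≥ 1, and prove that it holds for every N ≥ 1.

Computing the first values: h(1) = 25 and h(2) = 205; gcd(25, 205) = 5, so d ≤ 5.
We prove 5 | -2·10^N + 5·9^N for all N ≥ 1 by induction on N.
Base case (N = 1): h(1) = 25 = 5·(5), so 5 | h(1).
For the inductive step, assume it holds for an arbitrary p ≥ 1, i.e. 5 | h(p). Then
h(p+1) − 10·h(p) = (-2·10^(p+1) + 5·9^(p+1)) − 10·(-2·10^p + 5·9^p) = (5)·9^p·(9 − 10) = (-5)·9^p. Since 5 | h(p) by the inductive hypothesis, 5 | 10·h(p); and 5 | -5 since -5 = 5·-1. Therefore 5 | h(p+1).
By induction, the statement is established for all N ≥ 1.
Therefore the largest such d is 5.

d = 5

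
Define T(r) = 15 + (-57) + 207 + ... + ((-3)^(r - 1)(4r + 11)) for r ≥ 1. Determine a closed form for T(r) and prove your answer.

T(r) = -(-3)^r(r + 3) + 3

We claim T(r) = -(-3)^r(r + 3) + 3 for all r ≥ 1.
For the base case r = 1: T(1) = 15, and the closed form gives 15. They agree.
Inductive step: assume the claim holds for r = j, so T(j) = -(-3)^j(j + 3) + 3.
Then T(j+1) = T(j) + ((-3)^j(4j + 15)) = (-(-3)^j(j + 3) + 3) + ((-3)^j(4j + 15)).
Simplifying, T(j+1) = 3(-3)^j·j + 12(-3)^j + 3 = -(-3)^(j+1)((j+1) + 3) + 3,
which is the closed form with r = j+1.
By the principle of mathematical induction, the result holds for all r ≥ 1.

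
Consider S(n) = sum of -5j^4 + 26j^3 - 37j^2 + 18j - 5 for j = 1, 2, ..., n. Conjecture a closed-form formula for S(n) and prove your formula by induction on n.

S(n) = -n(n^4 - 4n^3 + n^2 + 3n + 2)

We claim S(n) = -n(n^4 - 4n^3 + n^2 + 3n + 2) for all n ≥ 1.
For the base case n = 1: S(1) = -3, and the closed form gives -3. They agree.
Inductive step: assume the claim holds for n = j, so S(j) = j(-j^4 + 4j^3 - j^2 - 3j - 2).
Then S(j+1) = S(j) + (-5j^4 + 6j^3 + 11j^2 + 2j - 3) = (j(-j^4 + 4j^3 - j^2 - 3j - 2)) + (-5j^4 + 6j^3 + 11j^2 + 2j - 3).
Simplifying, S(j+1) = -(j + 1)(j^4 - 5j^2 - 3j + 3) = -(j+1)((j+1)^4 - 4(j+1)^3 + (j+1)^2 + 3(j+1) + 2),
which is the closed form with n = j+1.
Hence, by induction on n, the claim holds for every n ≥ 1.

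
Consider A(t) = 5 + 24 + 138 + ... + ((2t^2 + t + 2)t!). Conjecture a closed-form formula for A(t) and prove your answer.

A(t) = (2t + 1)(t + 1)! - 1

We claim A(t) = (2t + 1)(t + 1)! - 1 for all t ≥ 1.
For the base case t = 1: A(1) = 5, and the closed form gives 5. They agree.
Inductive step: assume the claim holds for t = i, so A(i) = (2i + 1)(i + 1)! - 1.
Then A(i+1) = A(i) + ((2i^2 + 5i + 5)(i + 1)!) = ((2i + 1)(i + 1)! - 1) + ((2i^2 + 5i + 5)(i + 1)!).
Simplifying, A(i+1) = (2(i+1) + 1)((i+1) + 1)! - 1,
which is the closed form with t = i+1.
Hence, by induction on t, the claim holds for every t ≥ 1.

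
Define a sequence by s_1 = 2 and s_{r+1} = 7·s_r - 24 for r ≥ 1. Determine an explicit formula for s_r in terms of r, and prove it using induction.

s_r = -2·7^(r - 1) + 4

Computing the first terms: s_1 = 2, s_2 = -10, s_3 = -94. This suggests s_r = -2·7^(r - 1) + 4.
For the base case r = 1: the formula gives 2 = 2 = s_1.
For the inductive step, assume it holds for an arbitrary i ≥ 1, so s_i = -2·7^(i - 1) + 4.
Then s_{i+1} = 7·s_i - 24 = 7·(-2·7^(i - 1) + 4) - 24 = -2·7^i + 4 = -2·7^((i+1) - 1) + 4,
which is the claimed formula at r = i+1.
Hence, by induction on r, the claim holds for every r ≥ 1.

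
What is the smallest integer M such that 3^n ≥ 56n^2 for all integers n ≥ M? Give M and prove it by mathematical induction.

At n = 7: 2187 < 2744, so the inequality fails and M ≥ 8. We prove 3^n ≥ 56n^2 for all n ≥ 8.
Base step (n = 8): 3^n = 6561 and 56n^2 = 3584, so 6561 ≥ 3584.
Inductive step: suppose the statement holds for some m ≥ 8, so 3^m ≥ 56m^2.
Then 3^(m + 1) = 3·(3^m) ≥ 3·(56m^2).
Also, for m ≥ 8 we have 3·(56m^2) ≥ 56(m+1)^2, since 3 ≥ (1 + 1/m)^2 for all m ≥ 8.
Combining, 3^(m + 1) ≥ 56(m+1)^2.
This completes the induction.
Hence the smallest such M is 8.

M = 8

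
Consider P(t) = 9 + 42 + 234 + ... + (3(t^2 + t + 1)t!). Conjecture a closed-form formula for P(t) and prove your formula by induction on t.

We claim P(t) = (3t + 3)(t + 1)! - 3 for all t ≥ 1.
For the base case t = 1: P(1) = 9, and the closed form gives 9. They agree.
For the inductive step, assume it holds for an arbitrary j ≥ 1, so P(j) = (3j + 3)(j + 1)! - 3.
Then P(j+1) = P(j) + (3(j^2 + 3j + 3)(j + 1)!) = ((3j + 3)(j + 1)! - 3) + (3(j^2 + 3j + 3)(j + 1)!).
Simplifying, P(j+1) = (3(j+1) + 3)((j+1) + 1)! - 3,
which is the closed form with t = j+1.
By induction, the statement is established for all t ≥ 1.

P(t) = (3t + 3)(t + 1)! - 3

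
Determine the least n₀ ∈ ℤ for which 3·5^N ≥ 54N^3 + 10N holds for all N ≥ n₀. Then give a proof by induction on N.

n₀ = 5

At N = 4: 1875 < 3496, so the inequality fails and n₀ ≥ 5. We prove 3·5^N ≥ 54N^3 + 10N for all N ≥ 5.
Base step (N = 5): 3·5^N = 9375 and 54N^3 + 10N = 6800, so 9375 ≥ 6800.
Suppose the result is true for N = m, so 3·5^m ≥ 54m^3 + 10m.
Then 3·5^(m + 1) = 5·(3·5^m) ≥ 5·(54m^3 + 10m).
Also, for m ≥ 5 we have 5·(54m^3 + 10m) ≥ 54(m+1)^3 + 10(m+1), since 5·(54m^3 + 10m) − (54(m+1)^3 + 10(m+1)) = 216m^3 - 162m^2 - 122m - 64, which is nonnegative for all m ≥ 5.
Combining, 3·5^(m + 1) ≥ 54(m+1)^3 + 10(m+1).
By the principle of mathematical induction, the result holds for all N ≥ 5.
Hence the smallest such n₀ is 5.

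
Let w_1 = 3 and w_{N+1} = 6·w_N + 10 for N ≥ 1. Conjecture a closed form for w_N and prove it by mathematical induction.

Computing the first terms: w_1 = 3, w_2 = 28, w_3 = 178. This suggests w_N = 5·6^(N - 1) - 2.
When N = 1: the formula gives 3 = 3 = w_1.
Inductive step: assume the claim holds for N = p, so w_p = 5·6^(p - 1) - 2.
Then w_{p+1} = 6·w_p + 10 = 6·(5·6^(p - 1) - 2) + 10 = 5·6^p - 2 = 5·6^((p+1) - 1) - 2,
which is the claimed formula at N = p+1.
Hence, by induction on N, the claim holds for every N ≥ 1.

w_N = 5·6^(N - 1) - 2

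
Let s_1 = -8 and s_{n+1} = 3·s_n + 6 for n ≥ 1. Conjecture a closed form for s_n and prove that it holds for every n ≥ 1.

Computing the first terms: s_1 = -8, s_2 = -18, s_3 = -48. This suggests s_n = -5·3^(n - 1) - 3.
Base case (n = 1): the formula gives -8 = -8 = s_1.
Inductive step: suppose the statement holds for some p ≥ 1, so s_p = -5·3^(p - 1) - 3.
Then s_{p+1} = 3·s_p + 6 = 3·(-5·3^(p - 1) - 3) + 6 = -5·3^p - 3 = -5·3^((p+1) - 1) - 3,
which is the claimed formula at n = p+1.
This completes the induction.

s_n = -5·3^(n - 1) - 3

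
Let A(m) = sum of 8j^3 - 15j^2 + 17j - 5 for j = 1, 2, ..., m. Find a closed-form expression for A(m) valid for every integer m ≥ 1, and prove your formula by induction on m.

We claim A(m) = m(2m^3 - m^2 + 3m + 1) for all m ≥ 1.
For the base case m = 1: A(1) = 5, and the closed form gives 5. They agree.
For the inductive step, assume it holds for an arbitrary j ≥ 1, so A(j) = j(2j^3 - j^2 + 3j + 1).
Then A(j+1) = A(j) + (8j^3 + 9j^2 + 11j + 5) = (j(2j^3 - j^2 + 3j + 1)) + (8j^3 + 9j^2 + 11j + 5).
Simplifying, A(j+1) = (j + 1)(2j^3 + 5j^2 + 7j + 5) = (j+1)(2(j+1)^3 - (j+1)^2 + 3(j+1) + 1),
which is the closed form with m = j+1.
Hence, by induction on m, the claim holds for every m ≥ 1.

A(m) = m(2m^3 - m^2 + 3m + 1)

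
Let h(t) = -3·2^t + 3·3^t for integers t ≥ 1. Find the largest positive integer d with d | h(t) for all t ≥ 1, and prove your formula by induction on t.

Computing the first values: h(1) = 3 and h(2) = 15; gcd(3, 15) = 3, so d ≤ 3.
We prove 3 | -3·2^t + 3·3^t for all t ≥ 1 by induction on t.
Base step (t = 1): h(1) = 3 = 3·(1), so 3 | h(1).
Inductive step: assume the claim holds for t = j, i.e. 3 | h(j). Then
h(j+1) − 3·h(j) = (-3·2^(j+1) + 3·3^(j+1)) − 3·(-3·2^j + 3·3^j) = (-3)·2^j·(2 − 3) = (3)·2^j. Since 3 | h(j) by the inductive hypothesis, 3 | 3·h(j); and 3 | 3 since 3 = 3·1. Therefore 3 | h(j+1).
By the principle of mathematical induction, the result holds for all t ≥ 1.
Therefore the largest such d is 3.

d = 3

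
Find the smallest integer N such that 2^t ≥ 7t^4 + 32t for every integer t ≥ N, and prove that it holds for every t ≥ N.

At t = 20: 1048576 < 1120640, so the inequality fails and N ≥ 21. We prove 2^t ≥ 7t^4 + 32t for all t ≥ 21.
Base case (t = 21): 2^t = 2097152 and 7t^4 + 32t = 1362039, so 2097152 ≥ 1362039.
For the inductive step, assume it holds for an arbitrary j ≥ 21, so 2^j ≥ 7j^4 + 32j.
Then 2^(j + 1) = 2·(2^j) ≥ 2·(7j^4 + 32j).
Also, for j ≥ 21 we have 2·(7j^4 + 32j) ≥ 7(j+1)^4 + 32(j+1), since 2·(7j^4 + 32j) − (7(j+1)^4 + 32(j+1)) = 7j^4 - 28j^3 - 42j^2 + 4j - 39, which is nonnegative for all j ≥ 21.
Combining, 2^(j + 1) ≥ 7(j+1)^4 + 32(j+1).
Hence, by induction on t, the claim holds for every t ≥ 21.
Hence the smallest such N is 21.

N = 21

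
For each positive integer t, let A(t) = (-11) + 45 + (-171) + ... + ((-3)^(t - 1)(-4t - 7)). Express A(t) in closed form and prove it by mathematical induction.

We claim A(t) = (-3)^t(t + 2) - 2 for all t ≥ 1.
Base case (t = 1): A(1) = -11, and the closed form gives -11. They agree.
Inductive step: assume the claim holds for t = k, so A(k) = (-3)^k(k + 2) - 2.
Then A(k+1) = A(k) + ((-3)^k(-4k - 11)) = ((-3)^k(k + 2) - 2) + ((-3)^k(-4k - 11)).
Simplifying, A(k+1) = -3(-3)^k·k - 9(-3)^k - 2 = (-3)^(k+1)((k+1) + 2) - 2,
which is the closed form with t = k+1.
By the principle of mathematical induction, the result holds for all t ≥ 1.

A(t) = (-3)^t(t + 2) - 2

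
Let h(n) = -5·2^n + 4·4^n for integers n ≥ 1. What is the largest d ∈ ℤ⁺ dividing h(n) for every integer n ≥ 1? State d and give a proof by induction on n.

d = 2

Computing the first values: h(1) = 6 and h(2) = 44; gcd(6, 44) = 2, so d ≤ 2.
We prove 2 | -5·2^n + 4·4^n for all n ≥ 1 by induction on n.
When n = 1: h(1) = 6 = 2·(3), so 2 | h(1).
Inductive step: assume the claim holds for n = r, i.e. 2 | h(r). Then
h(r+1) − 4·h(r) = (-5·2^(r+1) + 4·4^(r+1)) − 4·(-5·2^r + 4·4^r) = (-5)·2^r·(2 − 4) = (10)·2^r. Since 2 | h(r) by the inductive hypothesis, 2 | 4·h(r); and 2 | 10 since 10 = 2·5. Therefore 2 | h(r+1).
By the principle of mathematical induction, the result holds for all n ≥ 1.
Therefore the largest such d is 2.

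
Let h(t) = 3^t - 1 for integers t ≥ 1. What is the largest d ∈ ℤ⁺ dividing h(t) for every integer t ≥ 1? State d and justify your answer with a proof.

Computing the first values: h(1) = 2 and h(2) = 8; gcd(2, 8) = 2, so d ≤ 2.
We prove 2 | 3^t - 1 for all t ≥ 1 by induction on t.
Base step (t = 1): h(1) = 2 = 2·(1), so 2 | h(1).
Suppose the result is true for t = k, i.e. 2 | h(k). Then
3^{k+1} − 1^{k+1} = 3·3^k − 1·1^k = 3·(3^k − 1^k) + (2)·1^k. The first term is divisible by 2 by the inductive hypothesis, and the second term (2)·1^k is divisible by 2 since 2 | 2. Hence 2 | h(k+1).
By induction, the statement is established for all t ≥ 1.
Therefore the largest such d is 2.

d = 2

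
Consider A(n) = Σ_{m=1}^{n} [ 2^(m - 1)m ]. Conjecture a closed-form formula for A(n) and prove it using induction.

A(n) = 2^n(n - 1) + 1

We claim A(n) = 2^n(n - 1) + 1 for all n ≥ 1.
Base step (n = 1): A(1) = 1, and the closed form gives 1. They agree.
For the inductive step, assume it holds for an arbitrary m ≥ 1, so A(m) = 2^m(m - 1) + 1.
Then A(m+1) = A(m) + (2^m(m + 1)) = (2^m(m - 1) + 1) + (2^m(m + 1)).
Simplifying, A(m+1) = 2^(m + 1)m + 1 = 2^(m+1)((m+1) - 1) + 1,
which is the closed form with n = m+1.
This completes the induction.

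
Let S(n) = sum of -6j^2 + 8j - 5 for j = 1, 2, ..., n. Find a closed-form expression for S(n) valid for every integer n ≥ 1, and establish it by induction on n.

S(n) = -n(2n^2 - n + 2)

We claim S(n) = -n(2n^2 - n + 2) for all n ≥ 1.
For the base case n = 1: S(1) = -3, and the closed form gives -3. They agree.
Inductive step: suppose the statement holds for some j ≥ 1, so S(j) = j(-2j^2 + j - 2).
Then S(j+1) = S(j) + (8j - 6(j + 1)^2 + 3) = (j(-2j^2 + j - 2)) + (8j - 6(j + 1)^2 + 3).
Simplifying, S(j+1) = -(j + 1)(2j^2 + 3j + 3) = -(j+1)(2(j+1)^2 - (j+1) + 2),
which is the closed form with n = j+1.
By the principle of mathematical induction, the result holds for all n ≥ 1.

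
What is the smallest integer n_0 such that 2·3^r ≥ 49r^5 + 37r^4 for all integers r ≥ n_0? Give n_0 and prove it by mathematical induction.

n_0 = 16

At r = 15: 28697814 < 39082500, so the inequality fails and n_0 ≥ 16. We prove 2·3^r ≥ 49r^5 + 37r^4 for all r ≥ 16.
When r = 16: 2·3^r = 86093442 and 49r^5 + 37r^4 = 53805056, so 86093442 ≥ 53805056.
Inductive step: assume the claim holds for r = m, so 2·3^m ≥ 49m^5 + 37m^4.
Then 2·3^(m + 1) = 3·(2·3^m) ≥ 3·(49m^5 + 37m^4).
Also, for m ≥ 16 we have 3·(49m^5 + 37m^4) ≥ 49(m+1)^5 + 37(m+1)^4, since 3·(49m^5 + 37m^4) − (49(m+1)^5 + 37(m+1)^4) = 98m^5 - 171m^4 - 638m^3 - 712m^2 - 393m - 86, which is nonnegative for all m ≥ 16.
Combining, 2·3^(m + 1) ≥ 49(m+1)^5 + 37(m+1)^4.
By induction, the statement is established for all r ≥ 16.
Hence the smallest such n_0 is 16.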